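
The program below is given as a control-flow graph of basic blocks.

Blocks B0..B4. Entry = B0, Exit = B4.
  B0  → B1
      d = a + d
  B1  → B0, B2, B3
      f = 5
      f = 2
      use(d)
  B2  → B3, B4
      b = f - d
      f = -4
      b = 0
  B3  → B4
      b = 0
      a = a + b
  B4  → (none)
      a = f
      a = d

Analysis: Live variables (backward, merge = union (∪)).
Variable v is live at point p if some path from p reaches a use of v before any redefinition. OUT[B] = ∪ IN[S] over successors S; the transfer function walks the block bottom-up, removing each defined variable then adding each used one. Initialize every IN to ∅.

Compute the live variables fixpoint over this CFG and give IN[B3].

Answer: {a, d, f}

Working:
Fixpoint table:
  B0:  IN={a, d}  OUT={a, d}
  B1:  IN={a, d}  OUT={a, d, f}
  B2:  IN={a, d, f}  OUT={a, d, f}
  B3:  IN={a, d, f}  OUT={d, f}
  B4:  IN={d, f}  OUT={}

Merge at B3: OUT[B3] = IN[B4] = {d, f}
Applying B3's transfer function to that OUT value gives IN[B3] (row B3 above).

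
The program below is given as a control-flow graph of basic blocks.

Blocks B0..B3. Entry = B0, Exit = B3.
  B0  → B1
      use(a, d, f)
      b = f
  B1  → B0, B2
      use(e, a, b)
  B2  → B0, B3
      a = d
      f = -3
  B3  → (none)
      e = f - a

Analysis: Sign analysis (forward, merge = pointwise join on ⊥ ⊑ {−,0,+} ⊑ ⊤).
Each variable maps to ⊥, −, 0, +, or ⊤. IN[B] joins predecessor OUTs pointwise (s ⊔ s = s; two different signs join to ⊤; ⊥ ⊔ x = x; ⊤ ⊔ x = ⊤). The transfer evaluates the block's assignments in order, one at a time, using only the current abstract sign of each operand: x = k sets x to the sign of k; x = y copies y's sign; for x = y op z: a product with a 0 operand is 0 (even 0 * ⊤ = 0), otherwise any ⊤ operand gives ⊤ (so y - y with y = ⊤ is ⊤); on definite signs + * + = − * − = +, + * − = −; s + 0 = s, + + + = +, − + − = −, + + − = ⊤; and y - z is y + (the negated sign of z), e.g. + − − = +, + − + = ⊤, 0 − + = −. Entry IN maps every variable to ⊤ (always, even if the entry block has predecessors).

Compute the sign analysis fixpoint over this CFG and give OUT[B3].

Converged values:
  B0:   IN=(all ⊤)   OUT=(all ⊤)
  B1:   IN=(all ⊤)   OUT=(all ⊤)
  B2:   IN=(all ⊤)   OUT={f:-; rest ⊤}
  B3:   IN={f:-; rest ⊤}   OUT={f:-; rest ⊤}

Merge at B3: IN[B3] = OUT[B2] = {a: ⊤, b: ⊤, c: ⊤, d: ⊤, e: ⊤, f: -}
Applying B3's transfer function to that IN value gives OUT[B3] (row B3 above).

Answer: {a: ⊤, b: ⊤, c: ⊤, d: ⊤, e: ⊤, f: -}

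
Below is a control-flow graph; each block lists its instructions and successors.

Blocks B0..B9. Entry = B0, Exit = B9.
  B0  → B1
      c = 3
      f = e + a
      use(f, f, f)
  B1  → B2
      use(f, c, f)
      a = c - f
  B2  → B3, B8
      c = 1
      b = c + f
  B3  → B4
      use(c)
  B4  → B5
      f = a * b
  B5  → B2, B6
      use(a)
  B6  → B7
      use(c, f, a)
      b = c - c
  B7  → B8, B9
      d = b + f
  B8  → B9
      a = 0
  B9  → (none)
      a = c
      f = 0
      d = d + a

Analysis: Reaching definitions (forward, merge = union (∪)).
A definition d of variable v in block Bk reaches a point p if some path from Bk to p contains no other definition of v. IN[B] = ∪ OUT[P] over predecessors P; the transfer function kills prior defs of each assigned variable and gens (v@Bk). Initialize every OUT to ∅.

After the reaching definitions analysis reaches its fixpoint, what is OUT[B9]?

Per-block solution:
  B0: | IN={} | OUT={c@B0, f@B0}
  B1: | IN={c@B0, f@B0} | OUT={a@B1, c@B0, f@B0}
  B2: | IN={a@B1, b@B2, c@B0, c@B2, f@B0, f@B4} | OUT={a@B1, b@B2, c@B2, f@B0, f@B4}
  B3: | IN={a@B1, b@B2, c@B2, f@B0, f@B4} | OUT={a@B1, b@B2, c@B2, f@B0, f@B4}
  B4: | IN={a@B1, b@B2, c@B2, f@B0, f@B4} | OUT={a@B1, b@B2, c@B2, f@B4}
  B5: | IN={a@B1, b@B2, c@B2, f@B4} | OUT={a@B1, b@B2, c@B2, f@B4}
  B6: | IN={a@B1, b@B2, c@B2, f@B4} | OUT={a@B1, b@B6, c@B2, f@B4}
  B7: | IN={a@B1, b@B6, c@B2, f@B4} | OUT={a@B1, b@B6, c@B2, d@B7, f@B4}
  B8: | IN={a@B1, b@B2, b@B6, c@B2, d@B7, f@B0, f@B4} | OUT={a@B8, b@B2, b@B6, c@B2, d@B7, f@B0, f@B4}
  B9: | IN={a@B1, a@B8, b@B2, b@B6, c@B2, d@B7, f@B0, f@B4} | OUT={a@B9, b@B2, b@B6, c@B2, d@B9, f@B9}

Merge at B9: IN[B9] = OUT[B7] ⊔ OUT[B8] = {a@B1, a@B8, b@B2, b@B6, c@B2, d@B7, f@B0, f@B4}
Applying B9's transfer function to that IN value gives OUT[B9] (row B9 above).

Answer: {a@B9, b@B2, b@B6, c@B2, d@B9, f@B9}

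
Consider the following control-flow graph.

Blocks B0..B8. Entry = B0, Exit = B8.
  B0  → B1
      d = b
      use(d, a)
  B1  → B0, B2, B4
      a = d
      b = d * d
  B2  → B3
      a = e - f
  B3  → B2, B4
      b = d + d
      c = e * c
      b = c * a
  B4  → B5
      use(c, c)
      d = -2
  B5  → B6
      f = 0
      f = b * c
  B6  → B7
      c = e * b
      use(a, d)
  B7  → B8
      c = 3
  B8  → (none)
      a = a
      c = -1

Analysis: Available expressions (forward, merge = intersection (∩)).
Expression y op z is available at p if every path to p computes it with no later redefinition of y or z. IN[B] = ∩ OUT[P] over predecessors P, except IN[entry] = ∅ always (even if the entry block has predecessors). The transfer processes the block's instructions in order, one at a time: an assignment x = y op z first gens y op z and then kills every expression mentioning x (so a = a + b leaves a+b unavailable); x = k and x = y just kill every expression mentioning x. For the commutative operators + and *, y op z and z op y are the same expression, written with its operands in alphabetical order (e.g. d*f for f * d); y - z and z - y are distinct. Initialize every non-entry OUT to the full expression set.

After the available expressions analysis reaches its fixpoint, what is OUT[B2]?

Answer: {d*d, e-f}

Trace:
Per-block solution:
  B0:   IN={}   OUT={}
  B1:   IN={}   OUT={d*d}
  B2:   IN={d*d}   OUT={d*d, e-f}
  B3:   IN={d*d, e-f}   OUT={a*c, d*d, d+d, e-f}
  B4:   IN={d*d}   OUT={}
  B5:   IN={}   OUT={b*c}
  B6:   IN={b*c}   OUT={b*e}
  B7:   IN={b*e}   OUT={b*e}
  B8:   IN={b*e}   OUT={b*e}

Merge at B2: IN[B2] = OUT[B1] ∩ OUT[B3] = {d*d}
Applying B2's transfer function to that IN value gives OUT[B2] (row B2 above).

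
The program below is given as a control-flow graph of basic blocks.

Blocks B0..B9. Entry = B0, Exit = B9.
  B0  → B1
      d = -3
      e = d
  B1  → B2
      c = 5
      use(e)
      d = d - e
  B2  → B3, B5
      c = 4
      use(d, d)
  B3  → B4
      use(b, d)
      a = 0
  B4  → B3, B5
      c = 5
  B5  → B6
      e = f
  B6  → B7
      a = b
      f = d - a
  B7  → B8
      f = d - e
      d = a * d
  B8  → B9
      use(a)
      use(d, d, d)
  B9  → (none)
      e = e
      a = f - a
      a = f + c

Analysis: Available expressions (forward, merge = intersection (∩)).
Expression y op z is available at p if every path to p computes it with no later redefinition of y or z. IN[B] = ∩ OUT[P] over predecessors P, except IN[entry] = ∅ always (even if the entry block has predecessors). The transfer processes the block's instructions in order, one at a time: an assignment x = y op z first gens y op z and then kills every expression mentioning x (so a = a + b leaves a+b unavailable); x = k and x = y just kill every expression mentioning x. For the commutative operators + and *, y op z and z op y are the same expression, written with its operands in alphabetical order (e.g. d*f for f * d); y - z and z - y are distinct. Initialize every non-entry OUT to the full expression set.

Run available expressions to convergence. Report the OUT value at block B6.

Answer: {d-a}

Working:
Converged values:
  B0:  IN={}  OUT={}
  B1:  IN={}  OUT={}
  B2:  IN={}  OUT={}
  B3:  IN={}  OUT={}
  B4:  IN={}  OUT={}
  B5:  IN={}  OUT={}
  B6:  IN={}  OUT={d-a}
  B7:  IN={d-a}  OUT={}
  B8:  IN={}  OUT={}
  B9:  IN={}  OUT={c+f}

Merge at B6: IN[B6] = OUT[B5] = {}
Applying B6's transfer function to that IN value gives OUT[B6] (row B6 above).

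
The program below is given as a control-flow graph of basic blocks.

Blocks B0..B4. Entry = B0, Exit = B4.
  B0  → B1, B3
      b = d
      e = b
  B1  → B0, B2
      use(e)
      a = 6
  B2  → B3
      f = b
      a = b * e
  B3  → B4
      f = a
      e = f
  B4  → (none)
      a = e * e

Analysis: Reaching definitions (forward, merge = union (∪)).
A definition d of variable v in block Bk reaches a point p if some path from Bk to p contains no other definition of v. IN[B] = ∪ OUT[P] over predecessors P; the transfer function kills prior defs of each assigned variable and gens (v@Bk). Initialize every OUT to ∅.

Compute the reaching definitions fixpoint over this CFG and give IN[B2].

Answer: {a@B1, b@B0, e@B0}

Working:
Per-block solution:
  B0:  IN={a@B1, b@B0, e@B0}  OUT={a@B1, b@B0, e@B0}
  B1:  IN={a@B1, b@B0, e@B0}  OUT={a@B1, b@B0, e@B0}
  B2:  IN={a@B1, b@B0, e@B0}  OUT={a@B2, b@B0, e@B0, f@B2}
  B3:  IN={a@B1, a@B2, b@B0, e@B0, f@B2}  OUT={a@B1, a@B2, b@B0, e@B3, f@B3}
  B4:  IN={a@B1, a@B2, b@B0, e@B3, f@B3}  OUT={a@B4, b@B0, e@B3, f@B3}

Merge at B2: IN[B2] = OUT[B1] = {a@B1, b@B0, e@B0}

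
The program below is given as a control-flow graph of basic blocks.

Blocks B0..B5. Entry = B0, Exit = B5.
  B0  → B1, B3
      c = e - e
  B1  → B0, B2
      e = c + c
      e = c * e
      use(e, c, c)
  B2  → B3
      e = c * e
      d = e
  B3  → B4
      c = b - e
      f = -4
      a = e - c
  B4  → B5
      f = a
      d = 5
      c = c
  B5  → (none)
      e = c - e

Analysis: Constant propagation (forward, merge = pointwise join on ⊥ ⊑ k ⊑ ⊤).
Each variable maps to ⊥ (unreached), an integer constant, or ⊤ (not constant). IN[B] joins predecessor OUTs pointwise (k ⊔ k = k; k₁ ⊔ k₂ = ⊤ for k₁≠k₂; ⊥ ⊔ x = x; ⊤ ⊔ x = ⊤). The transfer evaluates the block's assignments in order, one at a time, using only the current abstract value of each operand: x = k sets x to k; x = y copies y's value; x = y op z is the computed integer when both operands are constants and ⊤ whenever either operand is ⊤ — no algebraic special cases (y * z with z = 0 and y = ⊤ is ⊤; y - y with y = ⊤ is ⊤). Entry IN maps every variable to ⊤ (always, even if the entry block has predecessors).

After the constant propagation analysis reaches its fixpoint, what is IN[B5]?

Answer: {a: ⊤, b: ⊤, c: ⊤, d: 5, e: ⊤, f: ⊤}

Derivation:
Converged values:
  B0: | IN=(all ⊤) | OUT=(all ⊤)
  B1: | IN=(all ⊤) | OUT=(all ⊤)
  B2: | IN=(all ⊤) | OUT=(all ⊤)
  B3: | IN=(all ⊤) | OUT={f:-4; rest ⊤}
  B4: | IN={f:-4; rest ⊤} | OUT={d:5; rest ⊤}
  B5: | IN={d:5; rest ⊤} | OUT={d:5; rest ⊤}

Merge at B5: IN[B5] = OUT[B4] = {a: ⊤, b: ⊤, c: ⊤, d: 5, e: ⊤, f: ⊤}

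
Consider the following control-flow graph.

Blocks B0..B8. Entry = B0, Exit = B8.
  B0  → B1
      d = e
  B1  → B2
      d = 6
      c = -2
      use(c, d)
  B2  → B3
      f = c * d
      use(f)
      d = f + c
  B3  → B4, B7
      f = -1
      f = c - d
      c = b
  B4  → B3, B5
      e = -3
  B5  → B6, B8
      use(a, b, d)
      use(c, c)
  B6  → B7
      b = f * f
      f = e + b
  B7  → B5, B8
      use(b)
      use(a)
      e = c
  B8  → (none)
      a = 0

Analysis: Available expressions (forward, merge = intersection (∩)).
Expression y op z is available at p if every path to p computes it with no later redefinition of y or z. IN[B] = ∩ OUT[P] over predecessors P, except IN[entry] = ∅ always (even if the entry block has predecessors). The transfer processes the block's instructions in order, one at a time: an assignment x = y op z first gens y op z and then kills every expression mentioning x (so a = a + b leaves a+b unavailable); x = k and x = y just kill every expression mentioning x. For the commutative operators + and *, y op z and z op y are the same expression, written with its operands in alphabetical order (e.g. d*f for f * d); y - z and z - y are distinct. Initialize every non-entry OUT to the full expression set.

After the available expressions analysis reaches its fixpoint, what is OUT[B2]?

Per-block solution:
  B0:  IN={}  OUT={}
  B1:  IN={}  OUT={}
  B2:  IN={}  OUT={c+f}
  B3:  IN={}  OUT={}
  B4:  IN={}  OUT={}
  B5:  IN={}  OUT={}
  B6:  IN={}  OUT={b+e}
  B7:  IN={}  OUT={}
  B8:  IN={}  OUT={}

Merge at B2: IN[B2] = OUT[B1] = {}
Applying B2's transfer function to that IN value gives OUT[B2] (row B2 above).

Answer: {c+f}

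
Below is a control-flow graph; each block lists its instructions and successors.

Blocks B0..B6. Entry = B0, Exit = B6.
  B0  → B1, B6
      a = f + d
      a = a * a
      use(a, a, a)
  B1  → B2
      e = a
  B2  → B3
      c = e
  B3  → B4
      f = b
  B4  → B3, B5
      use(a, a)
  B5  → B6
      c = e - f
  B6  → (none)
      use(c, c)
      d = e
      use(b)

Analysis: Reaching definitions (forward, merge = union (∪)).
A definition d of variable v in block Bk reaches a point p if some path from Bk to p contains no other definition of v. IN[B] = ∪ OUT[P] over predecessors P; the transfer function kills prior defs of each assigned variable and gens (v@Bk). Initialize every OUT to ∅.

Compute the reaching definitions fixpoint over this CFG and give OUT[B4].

Answer: {a@B0, c@B2, e@B1, f@B3}

Derivation:
Per-block solution:
  B0:  IN={}  OUT={a@B0}
  B1:  IN={a@B0}  OUT={a@B0, e@B1}
  B2:  IN={a@B0, e@B1}  OUT={a@B0, c@B2, e@B1}
  B3:  IN={a@B0, c@B2, e@B1, f@B3}  OUT={a@B0, c@B2, e@B1, f@B3}
  B4:  IN={a@B0, c@B2, e@B1, f@B3}  OUT={a@B0, c@B2, e@B1, f@B3}
  B5:  IN={a@B0, c@B2, e@B1, f@B3}  OUT={a@B0, c@B5, e@B1, f@B3}
  B6:  IN={a@B0, c@B5, e@B1, f@B3}  OUT={a@B0, c@B5, d@B6, e@B1, f@B3}

Merge at B4: IN[B4] = OUT[B3] = {a@B0, c@B2, e@B1, f@B3}
Applying B4's transfer function to that IN value gives OUT[B4] (row B4 above).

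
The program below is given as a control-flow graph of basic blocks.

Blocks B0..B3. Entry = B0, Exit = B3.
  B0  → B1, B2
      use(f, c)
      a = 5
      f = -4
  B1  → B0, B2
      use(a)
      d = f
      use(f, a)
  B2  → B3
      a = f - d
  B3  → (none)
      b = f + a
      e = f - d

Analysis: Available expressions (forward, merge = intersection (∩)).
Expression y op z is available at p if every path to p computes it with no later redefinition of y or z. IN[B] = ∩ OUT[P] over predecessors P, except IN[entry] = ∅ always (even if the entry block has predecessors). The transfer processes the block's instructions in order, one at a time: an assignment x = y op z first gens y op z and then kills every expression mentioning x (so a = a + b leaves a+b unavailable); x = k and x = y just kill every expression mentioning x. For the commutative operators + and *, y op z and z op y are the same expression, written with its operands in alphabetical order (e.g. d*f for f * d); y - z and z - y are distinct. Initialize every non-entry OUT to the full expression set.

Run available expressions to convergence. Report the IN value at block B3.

Per-block solution:
  B0: | IN={} | OUT={}
  B1: | IN={} | OUT={}
  B2: | IN={} | OUT={f-d}
  B3: | IN={f-d} | OUT={a+f, f-d}

Merge at B3: IN[B3] = OUT[B2] = {f-d}

Answer: {f-d}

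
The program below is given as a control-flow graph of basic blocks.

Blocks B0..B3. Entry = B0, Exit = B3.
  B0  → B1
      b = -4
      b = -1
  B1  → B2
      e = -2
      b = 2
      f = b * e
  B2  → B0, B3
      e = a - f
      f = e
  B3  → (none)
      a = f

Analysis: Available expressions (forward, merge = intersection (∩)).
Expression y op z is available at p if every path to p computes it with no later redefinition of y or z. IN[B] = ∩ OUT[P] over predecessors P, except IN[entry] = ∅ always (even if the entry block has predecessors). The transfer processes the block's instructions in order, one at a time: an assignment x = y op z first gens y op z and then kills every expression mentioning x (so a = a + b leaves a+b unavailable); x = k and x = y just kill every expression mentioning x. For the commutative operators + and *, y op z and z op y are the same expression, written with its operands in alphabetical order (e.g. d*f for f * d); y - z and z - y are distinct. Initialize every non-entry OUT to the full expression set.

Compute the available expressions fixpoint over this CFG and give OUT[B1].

Converged values:
  B0: | IN={} | OUT={}
  B1: | IN={} | OUT={b*e}
  B2: | IN={b*e} | OUT={}
  B3: | IN={} | OUT={}

Merge at B1: IN[B1] = OUT[B0] = {}
Applying B1's transfer function to that IN value gives OUT[B1] (row B1 above).

Answer: {b*e}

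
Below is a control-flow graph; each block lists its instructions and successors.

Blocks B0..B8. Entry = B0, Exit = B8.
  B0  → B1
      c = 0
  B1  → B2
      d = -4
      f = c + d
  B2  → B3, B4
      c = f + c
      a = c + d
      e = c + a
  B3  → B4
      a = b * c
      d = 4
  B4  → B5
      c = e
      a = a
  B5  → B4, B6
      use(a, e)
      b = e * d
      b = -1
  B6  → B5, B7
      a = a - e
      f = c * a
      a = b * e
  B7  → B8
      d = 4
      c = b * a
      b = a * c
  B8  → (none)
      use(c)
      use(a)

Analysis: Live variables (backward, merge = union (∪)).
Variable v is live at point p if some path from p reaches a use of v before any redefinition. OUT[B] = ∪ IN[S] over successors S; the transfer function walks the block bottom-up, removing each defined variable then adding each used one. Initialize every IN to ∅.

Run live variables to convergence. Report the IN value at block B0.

Answer: {b}

Derivation:
Fixpoint table:
  B0:   IN={b}   OUT={b, c}
  B1:   IN={b, c}   OUT={b, c, d, f}
  B2:   IN={b, c, d, f}   OUT={a, b, c, d, e}
  B3:   IN={b, c, e}   OUT={a, d, e}
  B4:   IN={a, d, e}   OUT={a, c, d, e}
  B5:   IN={a, c, d, e}   OUT={a, b, c, d, e}
  B6:   IN={a, b, c, d, e}   OUT={a, b, c, d, e}
  B7:   IN={a, b}   OUT={a, c}
  B8:   IN={a, c}   OUT={}

Merge at B0: OUT[B0] = IN[B1] = {b, c}
Applying B0's transfer function to that OUT value gives IN[B0] (row B0 above).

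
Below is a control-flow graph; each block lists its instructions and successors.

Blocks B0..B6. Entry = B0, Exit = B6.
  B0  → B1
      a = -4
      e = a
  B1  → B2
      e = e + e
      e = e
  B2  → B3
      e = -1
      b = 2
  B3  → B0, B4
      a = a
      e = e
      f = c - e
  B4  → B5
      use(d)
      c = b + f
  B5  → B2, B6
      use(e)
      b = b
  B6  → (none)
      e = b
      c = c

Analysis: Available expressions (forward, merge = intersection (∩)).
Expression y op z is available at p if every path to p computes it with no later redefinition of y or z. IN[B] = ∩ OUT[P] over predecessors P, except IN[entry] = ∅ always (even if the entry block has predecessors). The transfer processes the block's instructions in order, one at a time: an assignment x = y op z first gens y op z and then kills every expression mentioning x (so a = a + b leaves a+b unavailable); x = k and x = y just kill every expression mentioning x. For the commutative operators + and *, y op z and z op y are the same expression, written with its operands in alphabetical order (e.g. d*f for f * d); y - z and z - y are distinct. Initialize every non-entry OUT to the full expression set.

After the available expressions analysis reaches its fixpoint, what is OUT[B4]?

Answer: {b+f}

Derivation:
Fixpoint table:
  B0:   IN={}   OUT={}
  B1:   IN={}   OUT={}
  B2:   IN={}   OUT={}
  B3:   IN={}   OUT={c-e}
  B4:   IN={c-e}   OUT={b+f}
  B5:   IN={b+f}   OUT={}
  B6:   IN={}   OUT={}

Merge at B4: IN[B4] = OUT[B3] = {c-e}
Applying B4's transfer function to that IN value gives OUT[B4] (row B4 above).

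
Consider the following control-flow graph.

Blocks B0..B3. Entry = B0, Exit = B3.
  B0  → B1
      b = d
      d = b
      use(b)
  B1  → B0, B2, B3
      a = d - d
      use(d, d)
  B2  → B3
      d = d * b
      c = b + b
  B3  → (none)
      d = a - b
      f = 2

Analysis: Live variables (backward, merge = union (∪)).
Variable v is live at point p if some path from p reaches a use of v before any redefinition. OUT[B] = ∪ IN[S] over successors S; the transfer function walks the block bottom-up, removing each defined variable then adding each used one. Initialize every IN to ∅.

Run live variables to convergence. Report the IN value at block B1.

Per-block solution:
  B0: | IN={d} | OUT={b, d}
  B1: | IN={b, d} | OUT={a, b, d}
  B2: | IN={a, b, d} | OUT={a, b}
  B3: | IN={a, b} | OUT={}

Merge at B1: OUT[B1] = IN[B0] ⊔ IN[B2] ⊔ IN[B3] = {a, b, d}
Applying B1's transfer function to that OUT value gives IN[B1] (row B1 above).

Answer: {b, d}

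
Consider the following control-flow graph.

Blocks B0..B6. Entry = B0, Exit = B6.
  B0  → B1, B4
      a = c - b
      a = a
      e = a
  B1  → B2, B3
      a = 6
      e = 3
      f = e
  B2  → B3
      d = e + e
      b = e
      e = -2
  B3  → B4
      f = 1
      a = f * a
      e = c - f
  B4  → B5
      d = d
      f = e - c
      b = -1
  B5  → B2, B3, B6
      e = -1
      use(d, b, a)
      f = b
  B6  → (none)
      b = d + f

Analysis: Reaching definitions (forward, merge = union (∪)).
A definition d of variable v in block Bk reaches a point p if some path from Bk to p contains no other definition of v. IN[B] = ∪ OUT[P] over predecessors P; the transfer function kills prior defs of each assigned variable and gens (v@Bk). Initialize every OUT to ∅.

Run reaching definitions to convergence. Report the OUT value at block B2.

Per-block solution:
  B0: | IN={} | OUT={a@B0, e@B0}
  B1: | IN={a@B0, e@B0} | OUT={a@B1, e@B1, f@B1}
  B2: | IN={a@B0, a@B1, a@B3, b@B4, d@B4, e@B1, e@B5, f@B1, f@B5} | OUT={a@B0, a@B1, a@B3, b@B2, d@B2, e@B2, f@B1, f@B5}
  B3: | IN={a@B0, a@B1, a@B3, b@B2, b@B4, d@B2, d@B4, e@B1, e@B2, e@B5, f@B1, f@B5} | OUT={a@B3, b@B2, b@B4, d@B2, d@B4, e@B3, f@B3}
  B4: | IN={a@B0, a@B3, b@B2, b@B4, d@B2, d@B4, e@B0, e@B3, f@B3} | OUT={a@B0, a@B3, b@B4, d@B4, e@B0, e@B3, f@B4}
  B5: | IN={a@B0, a@B3, b@B4, d@B4, e@B0, e@B3, f@B4} | OUT={a@B0, a@B3, b@B4, d@B4, e@B5, f@B5}
  B6: | IN={a@B0, a@B3, b@B4, d@B4, e@B5, f@B5} | OUT={a@B0, a@B3, b@B6, d@B4, e@B5, f@B5}

Merge at B2: IN[B2] = OUT[B1] ⊔ OUT[B5] = {a@B0, a@B1, a@B3, b@B4, d@B4, e@B1, e@B5, f@B1, f@B5}
Applying B2's transfer function to that IN value gives OUT[B2] (row B2 above).

Answer: {a@B0, a@B1, a@B3, b@B2, d@B2, e@B2, f@B1, f@B5}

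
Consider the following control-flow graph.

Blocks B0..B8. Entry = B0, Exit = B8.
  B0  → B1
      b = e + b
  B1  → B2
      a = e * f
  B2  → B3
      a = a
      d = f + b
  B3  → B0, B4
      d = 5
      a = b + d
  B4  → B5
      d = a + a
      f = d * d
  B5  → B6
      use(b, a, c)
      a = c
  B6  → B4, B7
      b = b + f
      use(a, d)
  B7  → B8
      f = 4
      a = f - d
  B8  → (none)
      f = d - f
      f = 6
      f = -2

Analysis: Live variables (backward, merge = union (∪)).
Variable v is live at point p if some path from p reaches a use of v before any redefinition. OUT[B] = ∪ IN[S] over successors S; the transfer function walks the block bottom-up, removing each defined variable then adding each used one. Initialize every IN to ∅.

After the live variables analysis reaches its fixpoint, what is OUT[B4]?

Per-block solution:
  B0: | IN={b, c, e, f} | OUT={b, c, e, f}
  B1: | IN={b, c, e, f} | OUT={a, b, c, e, f}
  B2: | IN={a, b, c, e, f} | OUT={b, c, e, f}
  B3: | IN={b, c, e, f} | OUT={a, b, c, e, f}
  B4: | IN={a, b, c} | OUT={a, b, c, d, f}
  B5: | IN={a, b, c, d, f} | OUT={a, b, c, d, f}
  B6: | IN={a, b, c, d, f} | OUT={a, b, c, d}
  B7: | IN={d} | OUT={d, f}
  B8: | IN={d, f} | OUT={}

Merge at B4: OUT[B4] = IN[B5] = {a, b, c, d, f}

Answer: {a, b, c, d, f}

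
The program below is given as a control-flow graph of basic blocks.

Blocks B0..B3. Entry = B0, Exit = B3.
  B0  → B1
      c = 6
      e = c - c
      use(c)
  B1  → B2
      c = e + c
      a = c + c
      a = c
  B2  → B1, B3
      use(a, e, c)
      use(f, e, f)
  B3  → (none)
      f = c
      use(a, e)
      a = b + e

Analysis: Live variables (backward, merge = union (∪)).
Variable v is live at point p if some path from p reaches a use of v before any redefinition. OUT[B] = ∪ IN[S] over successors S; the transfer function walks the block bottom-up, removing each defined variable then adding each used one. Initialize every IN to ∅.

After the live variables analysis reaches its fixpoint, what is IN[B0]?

Answer: {b, f}

Derivation:
Fixpoint table:
  B0: | IN={b, f} | OUT={b, c, e, f}
  B1: | IN={b, c, e, f} | OUT={a, b, c, e, f}
  B2: | IN={a, b, c, e, f} | OUT={a, b, c, e, f}
  B3: | IN={a, b, c, e} | OUT={}

Merge at B0: OUT[B0] = IN[B1] = {b, c, e, f}
Applying B0's transfer function to that OUT value gives IN[B0] (row B0 above).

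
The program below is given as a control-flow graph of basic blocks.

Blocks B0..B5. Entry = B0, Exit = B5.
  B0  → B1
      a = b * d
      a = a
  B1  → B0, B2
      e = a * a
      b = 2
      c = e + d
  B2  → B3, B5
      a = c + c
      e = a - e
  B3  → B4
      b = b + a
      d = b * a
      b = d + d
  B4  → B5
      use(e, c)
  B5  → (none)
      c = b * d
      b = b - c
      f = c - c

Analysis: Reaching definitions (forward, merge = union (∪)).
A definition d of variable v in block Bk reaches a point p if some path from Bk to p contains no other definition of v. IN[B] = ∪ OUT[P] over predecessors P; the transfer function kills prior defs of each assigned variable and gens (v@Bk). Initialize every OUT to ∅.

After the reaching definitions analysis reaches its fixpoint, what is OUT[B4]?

Per-block solution:
  B0:  IN={a@B0, b@B1, c@B1, e@B1}  OUT={a@B0, b@B1, c@B1, e@B1}
  B1:  IN={a@B0, b@B1, c@B1, e@B1}  OUT={a@B0, b@B1, c@B1, e@B1}
  B2:  IN={a@B0, b@B1, c@B1, e@B1}  OUT={a@B2, b@B1, c@B1, e@B2}
  B3:  IN={a@B2, b@B1, c@B1, e@B2}  OUT={a@B2, b@B3, c@B1, d@B3, e@B2}
  B4:  IN={a@B2, b@B3, c@B1, d@B3, e@B2}  OUT={a@B2, b@B3, c@B1, d@B3, e@B2}
  B5:  IN={a@B2, b@B1, b@B3, c@B1, d@B3, e@B2}  OUT={a@B2, b@B5, c@B5, d@B3, e@B2, f@B5}

Merge at B4: IN[B4] = OUT[B3] = {a@B2, b@B3, c@B1, d@B3, e@B2}
Applying B4's transfer function to that IN value gives OUT[B4] (row B4 above).

Answer: {a@B2, b@B3, c@B1, d@B3, e@B2}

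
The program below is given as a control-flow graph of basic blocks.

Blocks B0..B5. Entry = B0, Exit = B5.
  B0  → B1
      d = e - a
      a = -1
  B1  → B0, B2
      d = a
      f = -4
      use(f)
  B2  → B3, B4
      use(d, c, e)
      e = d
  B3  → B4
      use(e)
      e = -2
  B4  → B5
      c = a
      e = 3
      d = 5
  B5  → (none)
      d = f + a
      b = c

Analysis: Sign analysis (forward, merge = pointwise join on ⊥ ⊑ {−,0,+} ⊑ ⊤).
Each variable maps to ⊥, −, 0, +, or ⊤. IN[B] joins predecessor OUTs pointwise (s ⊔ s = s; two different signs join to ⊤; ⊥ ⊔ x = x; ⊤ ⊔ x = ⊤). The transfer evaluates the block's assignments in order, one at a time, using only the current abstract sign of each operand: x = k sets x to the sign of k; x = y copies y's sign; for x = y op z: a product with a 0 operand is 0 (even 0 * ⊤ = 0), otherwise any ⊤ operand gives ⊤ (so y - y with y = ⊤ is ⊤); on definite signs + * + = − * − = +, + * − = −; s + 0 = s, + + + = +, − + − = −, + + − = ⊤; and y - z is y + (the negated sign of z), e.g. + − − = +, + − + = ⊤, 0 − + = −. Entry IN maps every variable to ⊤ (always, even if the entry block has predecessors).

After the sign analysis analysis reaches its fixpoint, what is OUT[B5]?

Fixpoint table:
  B0:   IN=(all ⊤)   OUT={a:-; rest ⊤}
  B1:   IN={a:-; rest ⊤}   OUT={a:-, d:-, f:-; rest ⊤}
  B2:   IN={a:-, d:-, f:-; rest ⊤}   OUT={a:-, d:-, e:-, f:-; rest ⊤}
  B3:   IN={a:-, d:-, e:-, f:-; rest ⊤}   OUT={a:-, d:-, e:-, f:-; rest ⊤}
  B4:   IN={a:-, d:-, e:-, f:-; rest ⊤}   OUT={a:-, c:-, d:+, e:+, f:-; rest ⊤}
  B5:   IN={a:-, c:-, d:+, e:+, f:-; rest ⊤}   OUT={a:-, b:-, c:-, d:-, e:+, f:-; rest ⊤}

Merge at B5: IN[B5] = OUT[B4] = {a: -, b: ⊤, c: -, d: +, e: +, f: -}
Applying B5's transfer function to that IN value gives OUT[B5] (row B5 above).

Answer: {a: -, b: -, c: -, d: -, e: +, f: -}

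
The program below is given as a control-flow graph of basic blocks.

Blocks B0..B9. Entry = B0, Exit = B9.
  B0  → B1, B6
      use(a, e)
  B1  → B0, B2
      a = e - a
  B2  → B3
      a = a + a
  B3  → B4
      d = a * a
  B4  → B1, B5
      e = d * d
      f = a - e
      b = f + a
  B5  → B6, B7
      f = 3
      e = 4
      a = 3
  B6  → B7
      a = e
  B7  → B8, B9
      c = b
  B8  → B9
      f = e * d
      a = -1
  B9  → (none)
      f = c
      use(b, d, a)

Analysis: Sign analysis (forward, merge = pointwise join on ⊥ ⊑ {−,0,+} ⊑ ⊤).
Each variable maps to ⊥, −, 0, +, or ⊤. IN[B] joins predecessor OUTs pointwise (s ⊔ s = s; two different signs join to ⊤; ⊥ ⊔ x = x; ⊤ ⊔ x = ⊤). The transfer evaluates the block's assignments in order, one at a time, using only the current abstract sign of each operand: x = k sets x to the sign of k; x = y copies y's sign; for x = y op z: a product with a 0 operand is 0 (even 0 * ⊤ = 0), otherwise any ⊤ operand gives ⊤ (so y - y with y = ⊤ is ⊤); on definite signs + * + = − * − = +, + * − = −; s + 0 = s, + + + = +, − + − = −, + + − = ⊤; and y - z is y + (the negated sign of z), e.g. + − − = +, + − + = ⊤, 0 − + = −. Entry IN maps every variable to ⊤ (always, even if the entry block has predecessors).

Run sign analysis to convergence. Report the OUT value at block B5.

Per-block solution:
  B0:  IN=(all ⊤)  OUT=(all ⊤)
  B1:  IN=(all ⊤)  OUT=(all ⊤)
  B2:  IN=(all ⊤)  OUT=(all ⊤)
  B3:  IN=(all ⊤)  OUT=(all ⊤)
  B4:  IN=(all ⊤)  OUT=(all ⊤)
  B5:  IN=(all ⊤)  OUT={a:+, e:+, f:+; rest ⊤}
  B6:  IN=(all ⊤)  OUT=(all ⊤)
  B7:  IN=(all ⊤)  OUT=(all ⊤)
  B8:  IN=(all ⊤)  OUT={a:-; rest ⊤}
  B9:  IN=(all ⊤)  OUT=(all ⊤)

Merge at B5: IN[B5] = OUT[B4] = {a: ⊤, b: ⊤, c: ⊤, d: ⊤, e: ⊤, f: ⊤}
Applying B5's transfer function to that IN value gives OUT[B5] (row B5 above).

Answer: {a: +, b: ⊤, c: ⊤, d: ⊤, e: +, f: +}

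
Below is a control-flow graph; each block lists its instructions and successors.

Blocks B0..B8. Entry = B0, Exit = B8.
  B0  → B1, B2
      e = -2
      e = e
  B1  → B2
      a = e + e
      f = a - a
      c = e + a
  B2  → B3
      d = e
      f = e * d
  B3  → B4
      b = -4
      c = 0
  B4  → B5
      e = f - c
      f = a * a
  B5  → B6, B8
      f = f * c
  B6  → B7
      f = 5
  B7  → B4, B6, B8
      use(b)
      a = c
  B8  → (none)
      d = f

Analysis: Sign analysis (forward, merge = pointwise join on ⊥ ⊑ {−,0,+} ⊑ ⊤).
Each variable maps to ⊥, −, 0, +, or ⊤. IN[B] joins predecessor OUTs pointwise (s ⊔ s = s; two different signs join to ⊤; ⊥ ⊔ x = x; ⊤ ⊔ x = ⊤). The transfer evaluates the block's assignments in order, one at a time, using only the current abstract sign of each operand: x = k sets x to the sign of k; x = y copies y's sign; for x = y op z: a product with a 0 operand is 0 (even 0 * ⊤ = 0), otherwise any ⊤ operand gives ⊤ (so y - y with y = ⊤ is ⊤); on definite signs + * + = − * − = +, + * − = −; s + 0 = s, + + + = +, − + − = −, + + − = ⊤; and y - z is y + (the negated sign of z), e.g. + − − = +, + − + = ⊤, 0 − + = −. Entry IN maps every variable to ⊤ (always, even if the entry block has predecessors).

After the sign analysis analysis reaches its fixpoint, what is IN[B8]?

Answer: {a: ⊤, b: -, c: 0, d: -, e: +, f: ⊤}

Working:
Converged values:
  B0:  IN=(all ⊤)  OUT={e:-; rest ⊤}
  B1:  IN={e:-; rest ⊤}  OUT={a:-, c:-, e:-; rest ⊤}
  B2:  IN={e:-; rest ⊤}  OUT={d:-, e:-, f:+; rest ⊤}
  B3:  IN={d:-, e:-, f:+; rest ⊤}  OUT={b:-, c:0, d:-, e:-, f:+; rest ⊤}
  B4:  IN={b:-, c:0, d:-, f:+; rest ⊤}  OUT={b:-, c:0, d:-, e:+; rest ⊤}
  B5:  IN={b:-, c:0, d:-, e:+; rest ⊤}  OUT={b:-, c:0, d:-, e:+, f:0; rest ⊤}
  B6:  IN={b:-, c:0, d:-, e:+; rest ⊤}  OUT={b:-, c:0, d:-, e:+, f:+; rest ⊤}
  B7:  IN={b:-, c:0, d:-, e:+, f:+; rest ⊤}  OUT={a:0, b:-, c:0, d:-, e:+, f:+; rest ⊤}
  B8:  IN={b:-, c:0, d:-, e:+; rest ⊤}  OUT={b:-, c:0, e:+; rest ⊤}

Merge at B8: IN[B8] = OUT[B5] ⊔ OUT[B7] = {a: ⊤, b: -, c: 0, d: -, e: +, f: ⊤}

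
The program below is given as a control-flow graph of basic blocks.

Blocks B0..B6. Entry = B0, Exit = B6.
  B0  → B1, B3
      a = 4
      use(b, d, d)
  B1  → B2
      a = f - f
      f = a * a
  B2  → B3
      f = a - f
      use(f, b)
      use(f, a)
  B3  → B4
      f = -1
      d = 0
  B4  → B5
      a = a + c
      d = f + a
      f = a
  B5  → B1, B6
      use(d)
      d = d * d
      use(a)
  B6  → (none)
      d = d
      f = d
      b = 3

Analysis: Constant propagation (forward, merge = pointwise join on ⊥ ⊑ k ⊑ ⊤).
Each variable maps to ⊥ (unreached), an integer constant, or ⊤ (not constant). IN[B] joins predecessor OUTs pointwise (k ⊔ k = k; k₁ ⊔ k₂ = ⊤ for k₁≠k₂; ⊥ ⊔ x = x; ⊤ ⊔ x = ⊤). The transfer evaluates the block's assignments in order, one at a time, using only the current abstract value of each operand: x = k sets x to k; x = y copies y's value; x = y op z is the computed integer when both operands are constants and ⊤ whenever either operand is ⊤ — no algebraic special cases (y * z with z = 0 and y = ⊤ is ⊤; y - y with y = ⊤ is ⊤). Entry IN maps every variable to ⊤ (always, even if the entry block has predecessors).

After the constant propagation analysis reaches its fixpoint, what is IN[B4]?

Answer: {a: ⊤, b: ⊤, c: ⊤, d: 0, e: ⊤, f: -1}

Derivation:
Per-block solution:
  B0: | IN=(all ⊤) | OUT={a:4; rest ⊤}
  B1: | IN=(all ⊤) | OUT=(all ⊤)
  B2: | IN=(all ⊤) | OUT=(all ⊤)
  B3: | IN=(all ⊤) | OUT={d:0, f:-1; rest ⊤}
  B4: | IN={d:0, f:-1; rest ⊤} | OUT=(all ⊤)
  B5: | IN=(all ⊤) | OUT=(all ⊤)
  B6: | IN=(all ⊤) | OUT={b:3; rest ⊤}

Merge at B4: IN[B4] = OUT[B3] = {a: ⊤, b: ⊤, c: ⊤, d: 0, e: ⊤, f: -1}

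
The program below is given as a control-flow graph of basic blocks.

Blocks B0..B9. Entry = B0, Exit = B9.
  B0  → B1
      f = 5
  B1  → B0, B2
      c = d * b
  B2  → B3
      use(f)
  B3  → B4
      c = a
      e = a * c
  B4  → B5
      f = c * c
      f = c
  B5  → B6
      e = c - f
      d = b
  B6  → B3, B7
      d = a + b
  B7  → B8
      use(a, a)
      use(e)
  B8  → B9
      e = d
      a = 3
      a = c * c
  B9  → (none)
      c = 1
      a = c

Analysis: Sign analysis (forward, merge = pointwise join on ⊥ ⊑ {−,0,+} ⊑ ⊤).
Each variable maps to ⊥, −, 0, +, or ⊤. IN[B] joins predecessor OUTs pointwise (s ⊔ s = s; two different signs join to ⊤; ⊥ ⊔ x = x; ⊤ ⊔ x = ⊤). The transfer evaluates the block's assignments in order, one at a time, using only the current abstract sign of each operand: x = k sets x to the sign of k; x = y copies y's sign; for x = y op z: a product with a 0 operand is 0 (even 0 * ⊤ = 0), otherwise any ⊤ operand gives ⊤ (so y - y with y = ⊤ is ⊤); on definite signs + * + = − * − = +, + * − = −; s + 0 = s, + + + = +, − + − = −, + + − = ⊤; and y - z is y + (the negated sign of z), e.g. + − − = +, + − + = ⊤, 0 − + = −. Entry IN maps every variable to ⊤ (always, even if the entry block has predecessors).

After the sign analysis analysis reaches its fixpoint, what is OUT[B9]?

Converged values:
  B0: | IN=(all ⊤) | OUT={f:+; rest ⊤}
  B1: | IN={f:+; rest ⊤} | OUT={f:+; rest ⊤}
  B2: | IN={f:+; rest ⊤} | OUT={f:+; rest ⊤}
  B3: | IN=(all ⊤) | OUT=(all ⊤)
  B4: | IN=(all ⊤) | OUT=(all ⊤)
  B5: | IN=(all ⊤) | OUT=(all ⊤)
  B6: | IN=(all ⊤) | OUT=(all ⊤)
  B7: | IN=(all ⊤) | OUT=(all ⊤)
  B8: | IN=(all ⊤) | OUT=(all ⊤)
  B9: | IN=(all ⊤) | OUT={a:+, c:+; rest ⊤}

Merge at B9: IN[B9] = OUT[B8] = {a: ⊤, b: ⊤, c: ⊤, d: ⊤, e: ⊤, f: ⊤}
Applying B9's transfer function to that IN value gives OUT[B9] (row B9 above).

Answer: {a: +, b: ⊤, c: +, d: ⊤, e: ⊤, f: ⊤}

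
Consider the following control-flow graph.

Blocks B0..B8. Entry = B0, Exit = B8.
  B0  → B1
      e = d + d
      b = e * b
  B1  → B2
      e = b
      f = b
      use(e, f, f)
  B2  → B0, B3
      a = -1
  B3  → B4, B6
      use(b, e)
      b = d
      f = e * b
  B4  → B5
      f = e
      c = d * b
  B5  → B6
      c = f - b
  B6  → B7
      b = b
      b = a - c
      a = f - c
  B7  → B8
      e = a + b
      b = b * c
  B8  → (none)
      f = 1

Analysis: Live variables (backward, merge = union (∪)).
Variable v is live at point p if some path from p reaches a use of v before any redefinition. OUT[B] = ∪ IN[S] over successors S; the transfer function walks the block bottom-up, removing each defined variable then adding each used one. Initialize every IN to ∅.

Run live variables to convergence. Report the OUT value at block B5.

Answer: {a, b, c, f}

Trace:
Converged values:
  B0: | IN={b, c, d} | OUT={b, c, d}
  B1: | IN={b, c, d} | OUT={b, c, d, e}
  B2: | IN={b, c, d, e} | OUT={a, b, c, d, e}
  B3: | IN={a, b, c, d, e} | OUT={a, b, c, d, e, f}
  B4: | IN={a, b, d, e} | OUT={a, b, f}
  B5: | IN={a, b, f} | OUT={a, b, c, f}
  B6: | IN={a, b, c, f} | OUT={a, b, c}
  B7: | IN={a, b, c} | OUT={}
  B8: | IN={} | OUT={}

Merge at B5: OUT[B5] = IN[B6] = {a, b, c, f}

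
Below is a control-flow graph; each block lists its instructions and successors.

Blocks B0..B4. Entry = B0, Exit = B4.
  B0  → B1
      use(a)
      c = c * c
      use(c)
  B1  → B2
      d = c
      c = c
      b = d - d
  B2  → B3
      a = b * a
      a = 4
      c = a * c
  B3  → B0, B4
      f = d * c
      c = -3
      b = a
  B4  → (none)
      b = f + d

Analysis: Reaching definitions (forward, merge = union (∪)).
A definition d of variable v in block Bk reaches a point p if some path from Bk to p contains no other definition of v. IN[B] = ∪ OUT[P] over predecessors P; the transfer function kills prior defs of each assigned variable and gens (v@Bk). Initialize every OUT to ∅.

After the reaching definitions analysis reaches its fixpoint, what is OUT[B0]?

Converged values:
  B0:  IN={a@B2, b@B3, c@B3, d@B1, f@B3}  OUT={a@B2, b@B3, c@B0, d@B1, f@B3}
  B1:  IN={a@B2, b@B3, c@B0, d@B1, f@B3}  OUT={a@B2, b@B1, c@B1, d@B1, f@B3}
  B2:  IN={a@B2, b@B1, c@B1, d@B1, f@B3}  OUT={a@B2, b@B1, c@B2, d@B1, f@B3}
  B3:  IN={a@B2, b@B1, c@B2, d@B1, f@B3}  OUT={a@B2, b@B3, c@B3, d@B1, f@B3}
  B4:  IN={a@B2, b@B3, c@B3, d@B1, f@B3}  OUT={a@B2, b@B4, c@B3, d@B1, f@B3}

Merge at B0 (entry node, so the boundary value {} is joined with the incoming edge(s)): IN[B0] = {} ⊔ OUT[B3] = {a@B2, b@B3, c@B3, d@B1, f@B3}
Applying B0's transfer function to that IN value gives OUT[B0] (row B0 above).

Answer: {a@B2, b@B3, c@B0, d@B1, f@B3}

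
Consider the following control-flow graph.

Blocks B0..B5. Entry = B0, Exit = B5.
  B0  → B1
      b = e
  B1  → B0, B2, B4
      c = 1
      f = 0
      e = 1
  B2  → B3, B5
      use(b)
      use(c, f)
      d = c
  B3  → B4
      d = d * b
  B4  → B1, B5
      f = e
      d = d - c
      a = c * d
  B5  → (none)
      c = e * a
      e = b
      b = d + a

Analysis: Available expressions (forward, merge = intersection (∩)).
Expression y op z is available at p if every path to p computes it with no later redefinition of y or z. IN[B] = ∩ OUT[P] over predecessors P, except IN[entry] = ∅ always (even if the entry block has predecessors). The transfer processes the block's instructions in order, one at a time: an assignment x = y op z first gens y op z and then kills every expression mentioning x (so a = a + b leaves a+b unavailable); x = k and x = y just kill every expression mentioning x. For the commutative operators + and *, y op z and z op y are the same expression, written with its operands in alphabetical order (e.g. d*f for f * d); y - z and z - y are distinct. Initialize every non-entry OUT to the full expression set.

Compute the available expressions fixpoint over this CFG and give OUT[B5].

Answer: {a+d}

Trace:
Fixpoint table:
  B0: | IN={} | OUT={}
  B1: | IN={} | OUT={}
  B2: | IN={} | OUT={}
  B3: | IN={} | OUT={}
  B4: | IN={} | OUT={c*d}
  B5: | IN={} | OUT={a+d}

Merge at B5: IN[B5] = OUT[B2] ∩ OUT[B4] = {}
Applying B5's transfer function to that IN value gives OUT[B5] (row B5 above).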